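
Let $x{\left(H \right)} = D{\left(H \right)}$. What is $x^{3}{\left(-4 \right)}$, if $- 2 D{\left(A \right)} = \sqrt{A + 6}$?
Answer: $- \frac{\sqrt{2}}{4} \approx -0.35355$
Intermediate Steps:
$D{\left(A \right)} = - \frac{\sqrt{6 + A}}{2}$ ($D{\left(A \right)} = - \frac{\sqrt{A + 6}}{2} = - \frac{\sqrt{6 + A}}{2}$)
$x{\left(H \right)} = - \frac{\sqrt{6 + H}}{2}$
$x^{3}{\left(-4 \right)} = \left(- \frac{\sqrt{6 - 4}}{2}\right)^{3} = \left(- \frac{\sqrt{2}}{2}\right)^{3} = - \frac{\sqrt{2}}{4}$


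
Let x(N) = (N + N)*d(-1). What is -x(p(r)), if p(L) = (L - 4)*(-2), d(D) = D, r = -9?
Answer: 52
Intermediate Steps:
p(L) = 8 - 2*L (p(L) = (-4 + L)*(-2) = 8 - 2*L)
x(N) = -2*N (x(N) = (N + N)*(-1) = (2*N)*(-1) = -2*N)
-x(p(r)) = -(-2)*(8 - 2*(-9)) = -(-2)*(8 + 18) = -(-2)*26 = -1*(-52) = 52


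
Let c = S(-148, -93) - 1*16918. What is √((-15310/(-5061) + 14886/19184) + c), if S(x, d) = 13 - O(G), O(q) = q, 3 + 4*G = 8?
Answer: I*√9958195687879215546/24272556 ≈ 130.01*I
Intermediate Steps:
G = 5/4 (G = -¾ + (¼)*8 = -¾ + 2 = 5/4 ≈ 1.2500)
S(x, d) = 47/4 (S(x, d) = 13 - 1*5/4 = 13 - 5/4 = 47/4)
c = -67625/4 (c = 47/4 - 1*16918 = 47/4 - 16918 = -67625/4 ≈ -16906.)
√((-15310/(-5061) + 14886/19184) + c) = √((-15310/(-5061) + 14886/19184) - 67625/4) = √((-15310*(-1/5061) + 14886*(1/19184)) - 67625/4) = √((15310/5061 + 7443/9592) - 67625/4) = √(184522543/48545112 - 67625/4) = √(-820531277207/48545112) = I*√9958195687879215546/24272556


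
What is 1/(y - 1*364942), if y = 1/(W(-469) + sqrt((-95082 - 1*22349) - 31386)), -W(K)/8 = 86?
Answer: -227052680350/82861059523369797 + I*sqrt(148817)/82861059523369797 ≈ -2.7402e-6 + 4.6556e-15*I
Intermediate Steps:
W(K) = -688 (W(K) = -8*86 = -688)
y = 1/(-688 + I*sqrt(148817)) (y = 1/(-688 + sqrt((-95082 - 1*22349) - 31386)) = 1/(-688 + sqrt((-95082 - 22349) - 31386)) = 1/(-688 + sqrt(-117431 - 31386)) = 1/(-688 + sqrt(-148817)) = 1/(-688 + I*sqrt(148817)) ≈ -0.0011058 - 0.00062005*I)
1/(y - 1*364942) = 1/((-688/622161 - I*sqrt(148817)/622161) - 1*364942) = 1/((-688/622161 - I*sqrt(148817)/622161) - 364942) = 1/(-227052680350/622161 - I*sqrt(148817)/622161)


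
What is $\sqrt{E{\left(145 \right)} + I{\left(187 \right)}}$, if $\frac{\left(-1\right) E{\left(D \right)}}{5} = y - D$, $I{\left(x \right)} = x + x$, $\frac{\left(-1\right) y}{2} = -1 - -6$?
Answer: $\sqrt{1149} \approx 33.897$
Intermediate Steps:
$y = -10$ ($y = - 2 \left(-1 - -6\right) = - 2 \left(-1 + 6\right) = \left(-2\right) 5 = -10$)
$I{\left(x \right)} = 2 x$
$E{\left(D \right)} = 50 + 5 D$ ($E{\left(D \right)} = - 5 \left(-10 - D\right) = 50 + 5 D$)
$\sqrt{E{\left(145 \right)} + I{\left(187 \right)}} = \sqrt{\left(50 + 5 \cdot 145\right) + 2 \cdot 187} = \sqrt{\left(50 + 725\right) + 374} = \sqrt{775 + 374} = \sqrt{1149}$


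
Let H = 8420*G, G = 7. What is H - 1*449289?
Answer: -390349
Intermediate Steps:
H = 58940 (H = 8420*7 = 58940)
H - 1*449289 = 58940 - 1*449289 = 58940 - 449289 = -390349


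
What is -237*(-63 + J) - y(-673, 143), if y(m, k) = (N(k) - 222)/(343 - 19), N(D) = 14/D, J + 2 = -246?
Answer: 853756114/11583 ≈ 73708.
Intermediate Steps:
J = -248 (J = -2 - 246 = -248)
y(m, k) = -37/54 + 7/(162*k) (y(m, k) = (14/k - 222)/(343 - 19) = (-222 + 14/k)/324 = (-222 + 14/k)*(1/324) = -37/54 + 7/(162*k))
-237*(-63 + J) - y(-673, 143) = -237*(-63 - 248) - (7 - 111*143)/(162*143) = -237*(-311) - (7 - 15873)/(162*143) = 73707 - (-15866)/(162*143) = 73707 - 1*(-7933/11583) = 73707 + 7933/11583 = 853756114/11583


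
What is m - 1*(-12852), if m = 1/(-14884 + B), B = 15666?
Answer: 10050265/782 ≈ 12852.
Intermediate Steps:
m = 1/782 (m = 1/(-14884 + 15666) = 1/782 ≈ 0.0012788)
m - 1*(-12852) = 1/782 - 1*(-12852) = 1/782 + 12852 = 10050265/782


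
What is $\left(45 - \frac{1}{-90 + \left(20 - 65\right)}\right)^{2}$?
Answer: $\frac{36917776}{18225} \approx 2025.7$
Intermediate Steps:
$\left(45 - \frac{1}{-90 + \left(20 - 65\right)}\right)^{2} = \left(45 - \frac{1}{-90 - 45}\right)^{2} = \left(45 - \frac{1}{-135}\right)^{2} = \left(45 - - \frac{1}{135}\right)^{2} = \left(45 + \frac{1}{135}\right)^{2} = \left(\frac{6076}{135}\right)^{2} = \frac{36917776}{18225}$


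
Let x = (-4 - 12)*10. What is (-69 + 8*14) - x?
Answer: 203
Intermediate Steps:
x = -160 (x = -16*10 = -160)
(-69 + 8*14) - x = (-69 + 8*14) - 1*(-160) = (-69 + 112) + 160 = 43 + 160 = 203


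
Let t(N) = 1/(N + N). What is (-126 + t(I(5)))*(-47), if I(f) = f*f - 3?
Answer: 260521/44 ≈ 5920.9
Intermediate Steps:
I(f) = -3 + f² (I(f) = f² - 3 = -3 + f²)
t(N) = 1/(2*N)
(-126 + t(I(5)))*(-47) = (-126 + 1/(2*(-3 + 5²)))*(-47) = (-126 + 1/(2*(-3 + 25)))*(-47) = (-126 + (½)/22)*(-47) = (-126 + (½)*(1/22))*(-47) = (-126 + 1/44)*(-47) = -5543/44*(-47) = 260521/44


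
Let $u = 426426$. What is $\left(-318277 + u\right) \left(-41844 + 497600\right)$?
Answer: $49289555644$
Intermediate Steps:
$\left(-318277 + u\right) \left(-41844 + 497600\right) = \left(-318277 + 426426\right) \left(-41844 + 497600\right) = 108149 \cdot 455756 = 49289555644$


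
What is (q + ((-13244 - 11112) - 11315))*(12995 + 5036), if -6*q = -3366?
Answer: -633068410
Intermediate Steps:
q = 561 (q = -⅙*(-3366) = 561)
(q + ((-13244 - 11112) - 11315))*(12995 + 5036) = (561 + ((-13244 - 11112) - 11315))*(12995 + 5036) = (561 + (-24356 - 11315))*18031 = (561 - 35671)*18031 = -35110*18031 = -633068410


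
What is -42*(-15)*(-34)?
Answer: -21420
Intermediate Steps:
-42*(-15)*(-34) = 630*(-34) = -21420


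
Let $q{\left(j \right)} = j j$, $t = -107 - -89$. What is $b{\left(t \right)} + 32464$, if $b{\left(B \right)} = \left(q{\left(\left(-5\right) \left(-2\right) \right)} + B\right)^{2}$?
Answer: $39188$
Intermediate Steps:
$t = -18$ ($t = -107 + 89 = -18$)
$q{\left(j \right)} = j^{2}$
$b{\left(B \right)} = \left(100 + B\right)^{2}$ ($b{\left(B \right)} = \left(\left(\left(-5\right) \left(-2\right)\right)^{2} + B\right)^{2} = \left(10^{2} + B\right)^{2} = \left(100 + B\right)^{2}$)
$b{\left(t \right)} + 32464 = \left(100 - 18\right)^{2} + 32464 = 82^{2} + 32464 = 6724 + 32464 = 39188$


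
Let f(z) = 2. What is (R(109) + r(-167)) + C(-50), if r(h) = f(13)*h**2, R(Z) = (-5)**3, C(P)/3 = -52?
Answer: 55497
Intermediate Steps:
C(P) = -156 (C(P) = 3*(-52) = -156)
R(Z) = -125
r(h) = 2*h**2
(R(109) + r(-167)) + C(-50) = (-125 + 2*(-167)**2) - 156 = (-125 + 2*27889) - 156 = (-125 + 55778) - 156 = 55653 - 156 = 55497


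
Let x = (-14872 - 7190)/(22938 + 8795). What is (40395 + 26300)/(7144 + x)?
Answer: 423286487/45335698 ≈ 9.3367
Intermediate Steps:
x = -22062/31733 ≈ -0.69524
(40395 + 26300)/(7144 + x) = (40395 + 26300)/(7144 - 22062/31733) = 66695/(226678490/31733) = 66695*(31733/226678490) = 423286487/45335698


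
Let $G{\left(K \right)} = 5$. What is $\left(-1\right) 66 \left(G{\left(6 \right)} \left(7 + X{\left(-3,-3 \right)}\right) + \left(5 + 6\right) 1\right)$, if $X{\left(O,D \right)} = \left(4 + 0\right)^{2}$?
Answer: $-8316$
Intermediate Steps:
$X{\left(O,D \right)} = 16$ ($X{\left(O,D \right)} = 4^{2} = 16$)
$\left(-1\right) 66 \left(G{\left(6 \right)} \left(7 + X{\left(-3,-3 \right)}\right) + \left(5 + 6\right) 1\right) = \left(-1\right) 66 \left(5 \left(7 + 16\right) + \left(5 + 6\right) 1\right) = - 66 \left(5 \cdot 23 + 11 \cdot 1\right) = - 66 \left(115 + 11\right) = \left(-66\right) 126 = -8316$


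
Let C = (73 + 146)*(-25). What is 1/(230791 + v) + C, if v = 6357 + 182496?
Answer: -2297550899/419644 ≈ -5475.0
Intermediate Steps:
v = 188853
C = -5475 (C = 219*(-25) = -5475)
1/(230791 + v) + C = 1/(230791 + 188853) - 5475 = 1/419644 - 5475 = -2297550899/419644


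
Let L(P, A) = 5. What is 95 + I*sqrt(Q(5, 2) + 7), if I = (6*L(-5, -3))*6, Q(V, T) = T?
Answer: 635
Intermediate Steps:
I = 180 (I = (6*5)*6 = 30*6 = 180)
95 + I*sqrt(Q(5, 2) + 7) = 95 + 180*sqrt(2 + 7) = 95 + 180*sqrt(9) = 95 + 180*3 = 95 + 540 = 635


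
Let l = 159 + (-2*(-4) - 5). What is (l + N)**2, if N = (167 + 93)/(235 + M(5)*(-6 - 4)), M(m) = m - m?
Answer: 58767556/2209 ≈ 26604.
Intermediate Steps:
M(m) = 0
l = 162 (l = 159 + (8 - 5) = 159 + 3 = 162)
N = 52/47 (N = (167 + 93)/(235 + 0*(-6 - 4)) = 260/(235 + 0*(-10)) = 260/(235 + 0) = 260/235 = 260*(1/235) = 52/47 ≈ 1.1064)
(l + N)**2 = (162 + 52/47)**2 = (7666/47)**2 = 58767556/2209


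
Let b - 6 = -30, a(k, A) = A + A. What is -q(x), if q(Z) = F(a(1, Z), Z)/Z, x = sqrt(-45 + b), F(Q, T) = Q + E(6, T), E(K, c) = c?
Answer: -3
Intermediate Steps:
a(k, A) = 2*A
b = -24 (b = 6 - 30 = -24)
F(Q, T) = Q + T
x = I*sqrt(69) (x = sqrt(-45 - 24) = sqrt(-69) = I*sqrt(69) ≈ 8.3066*I)
q(Z) = 3 (q(Z) = (2*Z + Z)/Z = (3*Z)/Z = 3)
-q(x) = -1*3 = -3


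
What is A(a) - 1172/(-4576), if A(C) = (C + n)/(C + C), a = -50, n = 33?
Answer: 12187/28600 ≈ 0.42612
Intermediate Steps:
A(C) = (33 + C)/(2*C) (A(C) = (C + 33)/(C + C) = (33 + C)/((2*C)) = (33 + C)*(1/(2*C)) = (33 + C)/(2*C))
A(a) - 1172/(-4576) = (½)*(33 - 50)/(-50) - 1172/(-4576) = (½)*(-1/50)*(-17) - 1172*(-1/4576) = 17/100 + 293/1144 = 12187/28600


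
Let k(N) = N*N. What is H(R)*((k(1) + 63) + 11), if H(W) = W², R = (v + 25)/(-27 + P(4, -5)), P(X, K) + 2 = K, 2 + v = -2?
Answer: 33075/1156 ≈ 28.612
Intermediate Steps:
v = -4 (v = -2 - 2 = -4)
P(X, K) = -2 + K
k(N) = N²
R = -21/34 (R = (-4 + 25)/(-27 + (-2 - 5)) = 21/(-27 - 7) = 21/(-34) = 21*(-1/34) = -21/34 ≈ -0.61765)
H(R)*((k(1) + 63) + 11) = (-21/34)²*((1² + 63) + 11) = 441*((1 + 63) + 11)/1156 = 441*(64 + 11)/1156 = (441/1156)*75 = 33075/1156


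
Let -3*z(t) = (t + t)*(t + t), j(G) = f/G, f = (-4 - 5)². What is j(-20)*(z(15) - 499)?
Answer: 64719/20 ≈ 3235.9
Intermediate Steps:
f = 81 (f = (-9)² = 81)
j(G) = 81/G
z(t) = -4*t²/3 (z(t) = -(t + t)*(t + t)/3 = -2*t*2*t/3 = -4*t²/3)
j(-20)*(z(15) - 499) = (81/(-20))*(-4/3*15² - 499) = (81*(-1/20))*(-4/3*225 - 499) = -81*(-300 - 499)/20 = -81/20*(-799) = 64719/20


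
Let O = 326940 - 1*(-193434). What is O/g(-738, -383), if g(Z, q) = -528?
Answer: -86729/88 ≈ -985.56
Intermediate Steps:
O = 520374 (O = 326940 + 193434 = 520374)
O/g(-738, -383) = 520374/(-528) = 520374*(-1/528) = -86729/88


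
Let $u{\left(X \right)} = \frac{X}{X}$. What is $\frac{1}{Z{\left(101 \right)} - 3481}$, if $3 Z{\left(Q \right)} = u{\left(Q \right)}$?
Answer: $- \frac{3}{10442} \approx -0.0002873$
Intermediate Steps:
$u{\left(X \right)} = 1$
$Z{\left(Q \right)} = \frac{1}{3}$ ($Z{\left(Q \right)} = \frac{1}{3} \cdot 1 = \frac{1}{3}$)
$\frac{1}{Z{\left(101 \right)} - 3481} = \frac{1}{\frac{1}{3} - 3481} = \frac{1}{- \frac{10442}{3}} = - \frac{3}{10442}$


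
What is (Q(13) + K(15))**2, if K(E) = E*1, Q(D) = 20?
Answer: 1225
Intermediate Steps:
K(E) = E
(Q(13) + K(15))**2 = (20 + 15)**2 = 35**2 = 1225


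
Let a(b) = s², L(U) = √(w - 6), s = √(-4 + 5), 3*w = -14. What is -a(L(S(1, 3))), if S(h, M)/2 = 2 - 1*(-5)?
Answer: -1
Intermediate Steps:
w = -14/3 (w = (⅓)*(-14) = -14/3 ≈ -4.6667)
S(h, M) = 14 (S(h, M) = 2*(2 - 1*(-5)) = 2*(2 + 5) = 2*7 = 14)
s = 1 (s = √1 = 1)
L(U) = 4*I*√6/3 (L(U) = √(-14/3 - 6) = √(-32/3) = 4*I*√6/3)
a(b) = 1 (a(b) = 1² = 1)
-a(L(S(1, 3))) = -1*1 = -1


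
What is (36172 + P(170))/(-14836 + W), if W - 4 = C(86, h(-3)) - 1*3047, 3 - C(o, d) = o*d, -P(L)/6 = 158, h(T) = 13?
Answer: -17612/9497 ≈ -1.8545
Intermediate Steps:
P(L) = -948 (P(L) = -6*158 = -948)
C(o, d) = 3 - d*o (C(o, d) = 3 - o*d = 3 - d*o)
W = -4158 (W = 4 + ((3 - 1*13*86) - 1*3047) = 4 + ((3 - 1118) - 3047) = 4 + (-1115 - 3047) = 4 - 4162 = -4158)
(36172 + P(170))/(-14836 + W) = (36172 - 948)/(-14836 - 4158) = 35224/(-18994) = 35224*(-1/18994) = -17612/9497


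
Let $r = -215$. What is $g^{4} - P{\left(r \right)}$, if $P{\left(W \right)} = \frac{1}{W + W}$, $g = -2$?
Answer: $\frac{6881}{430} \approx 16.002$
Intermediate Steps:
$P{\left(W \right)} = \frac{1}{2 W}$
$g^{4} - P{\left(r \right)} = \left(-2\right)^{4} - \frac{1}{2 \left(-215\right)} = 16 - \frac{1}{2} \left(- \frac{1}{215}\right) = 16 - - \frac{1}{430} = 16 + \frac{1}{430} = \frac{6881}{430}$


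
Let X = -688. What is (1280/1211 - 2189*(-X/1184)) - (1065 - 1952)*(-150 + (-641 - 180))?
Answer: -77296370155/89614 ≈ -8.6255e+5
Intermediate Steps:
(1280/1211 - 2189*(-X/1184)) - (1065 - 1952)*(-150 + (-641 - 180)) = (1280/1211 - 2189/((-1184/(-688)))) - (1065 - 1952)*(-150 + (-641 - 180)) = (1280*(1/1211) - 2189/((-1184*(-1/688)))) - (-887)*(-150 - 821) = (1280/1211 - 2189/74/43) - (-887)*(-971) = (1280/1211 - 2189*43/74) - 1*861277 = (1280/1211 - 94127/74) - 861277 = -113893077/89614 - 861277 = -77296370155/89614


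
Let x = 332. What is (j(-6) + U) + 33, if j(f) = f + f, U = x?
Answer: 353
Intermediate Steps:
U = 332
j(f) = 2*f
(j(-6) + U) + 33 = (2*(-6) + 332) + 33 = (-12 + 332) + 33 = 320 + 33 = 353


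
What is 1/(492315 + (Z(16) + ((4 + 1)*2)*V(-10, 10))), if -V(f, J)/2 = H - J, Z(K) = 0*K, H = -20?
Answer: 1/492915 ≈ 2.0287e-6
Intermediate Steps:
Z(K) = 0
V(f, J) = 40 + 2*J (V(f, J) = -2*(-20 - J) = 40 + 2*J)
1/(492315 + (Z(16) + ((4 + 1)*2)*V(-10, 10))) = 1/(492315 + (0 + ((4 + 1)*2)*(40 + 2*10))) = 1/(492315 + (0 + (5*2)*(40 + 20))) = 1/(492315 + (0 + 10*60)) = 1/(492315 + (0 + 600)) = 1/(492315 + 600) = 1/492915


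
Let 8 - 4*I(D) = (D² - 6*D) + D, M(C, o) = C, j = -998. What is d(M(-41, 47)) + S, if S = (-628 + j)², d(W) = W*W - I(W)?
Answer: 5292053/2 ≈ 2.6460e+6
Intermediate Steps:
I(D) = 2 - D²/4 + 5*D/4 (I(D) = 2 - ((D² - 6*D) + D)/4 = 2 - (D² - 5*D)/4 = 2 + (-D²/4 + 5*D/4) = 2 - D²/4 + 5*D/4)
d(W) = -2 - 5*W/4 + 5*W²/4 (d(W) = W*W - (2 - W²/4 + 5*W/4) = W² + (-2 - 5*W/4 + W²/4) = -2 - 5*W/4 + 5*W²/4)
S = 2643876 (S = (-628 - 998)² = (-1626)² = 2643876)
d(M(-41, 47)) + S = (-2 - 5/4*(-41) + (5/4)*(-41)²) + 2643876 = (-2 + 205/4 + (5/4)*1681) + 2643876 = (-2 + 205/4 + 8405/4) + 2643876 = 4301/2 + 2643876 = 5292053/2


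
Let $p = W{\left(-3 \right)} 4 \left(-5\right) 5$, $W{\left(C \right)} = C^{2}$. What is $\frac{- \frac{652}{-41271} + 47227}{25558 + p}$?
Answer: $\frac{1949106169}{1017660318} \approx 1.9153$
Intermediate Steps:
$p = -900$ ($p = \left(-3\right)^{2} \cdot 4 \left(-5\right) 5 = 9 \left(\left(-20\right) 5\right) = 9 \left(-100\right) = -900$)
$\frac{- \frac{652}{-41271} + 47227}{25558 + p} = \frac{- \frac{652}{-41271} + 47227}{25558 - 900} = \frac{\left(-652\right) \left(- \frac{1}{41271}\right) + 47227}{24658} = \left(\frac{652}{41271} + 47227\right) \frac{1}{24658} = \frac{1949106169}{41271} \cdot \frac{1}{24658} = \frac{1949106169}{1017660318}$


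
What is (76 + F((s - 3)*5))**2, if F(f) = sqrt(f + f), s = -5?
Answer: 5696 + 608*I*sqrt(5) ≈ 5696.0 + 1359.5*I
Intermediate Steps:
F(f) = sqrt(2)*sqrt(f) (F(f) = sqrt(2*f) = sqrt(2)*sqrt(f))
(76 + F((s - 3)*5))**2 = (76 + sqrt(2)*sqrt((-5 - 3)*5))**2 = (76 + sqrt(2)*sqrt(-8*5))**2 = (76 + sqrt(2)*sqrt(-40))**2 = (76 + sqrt(2)*(2*I*sqrt(10)))**2 = (76 + 4*I*sqrt(5))**2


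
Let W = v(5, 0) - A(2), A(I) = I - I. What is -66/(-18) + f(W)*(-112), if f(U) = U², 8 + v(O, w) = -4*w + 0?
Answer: -21493/3 ≈ -7164.3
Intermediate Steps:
v(O, w) = -8 - 4*w (v(O, w) = -8 + (-4*w + 0) = -8 - 4*w)
A(I) = 0
W = -8 (W = (-8 - 4*0) - 1*0 = (-8 + 0) + 0 = -8 + 0 = -8)
-66/(-18) + f(W)*(-112) = -66/(-18) + (-8)²*(-112) = -66*(-1/18) + 64*(-112) = 11/3 - 7168 = -21493/3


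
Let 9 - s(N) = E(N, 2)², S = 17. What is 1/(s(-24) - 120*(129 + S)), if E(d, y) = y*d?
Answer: -1/19815 ≈ -5.0467e-5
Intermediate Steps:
E(d, y) = d*y
s(N) = 9 - 4*N² (s(N) = 9 - (N*2)² = 9 - (2*N)² = 9 - 4*N²)
1/(s(-24) - 120*(129 + S)) = 1/((9 - 4*(-24)²) - 120*(129 + 17)) = 1/((9 - 4*576) - 120*146) = 1/((9 - 2304) - 17520) = 1/(-2295 - 17520) = 1/(-19815) = -1/19815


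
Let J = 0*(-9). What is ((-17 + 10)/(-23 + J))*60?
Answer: 420/23 ≈ 18.261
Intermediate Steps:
J = 0
((-17 + 10)/(-23 + J))*60 = ((-17 + 10)/(-23 + 0))*60 = -7/(-23)*60 = -7*(-1/23)*60 = (7/23)*60 = 420/23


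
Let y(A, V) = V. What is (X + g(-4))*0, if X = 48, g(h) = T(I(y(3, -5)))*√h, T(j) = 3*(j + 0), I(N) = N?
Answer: 0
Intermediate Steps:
T(j) = 3*j
g(h) = -15*√h (g(h) = (3*(-5))*√h = -15*√h)
(X + g(-4))*0 = (48 - 30*I)*0 = 0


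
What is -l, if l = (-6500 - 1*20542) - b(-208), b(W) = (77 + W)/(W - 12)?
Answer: 5949371/220 ≈ 27043.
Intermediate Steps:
b(W) = (77 + W)/(-12 + W)
l = -5949371/220 (l = (-6500 - 1*20542) - (77 - 208)/(-12 - 208) = (-6500 - 20542) - (-131)/(-220) = -27042 - (-1)*(-131)/220 = -27042 - 1*131/220 = -27042 - 131/220 = -5949371/220 ≈ -27043.)
-l = -1*(-5949371/220) = 5949371/220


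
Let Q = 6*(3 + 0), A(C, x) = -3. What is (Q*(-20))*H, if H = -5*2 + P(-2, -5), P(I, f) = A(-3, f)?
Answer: 4680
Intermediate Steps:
P(I, f) = -3
Q = 18 (Q = 6*3 = 18)
H = -13 (H = -5*2 - 3 = -10 - 3 = -13)
(Q*(-20))*H = (18*(-20))*(-13) = -360*(-13) = 4680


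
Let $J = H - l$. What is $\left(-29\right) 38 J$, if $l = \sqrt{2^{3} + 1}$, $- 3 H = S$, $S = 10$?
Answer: $\frac{20938}{3} \approx 6979.3$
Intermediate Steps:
$H = - \frac{10}{3}$ ($H = \left(- \frac{1}{3}\right) 10 = - \frac{10}{3} \approx -3.3333$)
$l = 3$ ($l = \sqrt{8 + 1} = \sqrt{9} = 3$)
$J = - \frac{19}{3}$ ($J = - \frac{10}{3} - 3 = - \frac{19}{3} \approx -6.3333$)
$\left(-29\right) 38 J = \left(-29\right) 38 \left(- \frac{19}{3}\right) = \left(-1102\right) \left(- \frac{19}{3}\right) = \frac{20938}{3}$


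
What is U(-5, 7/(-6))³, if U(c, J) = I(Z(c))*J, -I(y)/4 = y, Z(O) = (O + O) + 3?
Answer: -941192/27 ≈ -34859.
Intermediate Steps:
Z(O) = 3 + 2*O (Z(O) = 2*O + 3 = 3 + 2*O)
I(y) = -4*y
U(c, J) = J*(-12 - 8*c) (U(c, J) = (-4*(3 + 2*c))*J = (-12 - 8*c)*J = J*(-12 - 8*c))
U(-5, 7/(-6))³ = (4*(7/(-6))*(-3 - 2*(-5)))³ = (4*(7*(-⅙))*(-3 + 10))³ = (4*(-7/6)*7)³ = (-98/3)³ = -941192/27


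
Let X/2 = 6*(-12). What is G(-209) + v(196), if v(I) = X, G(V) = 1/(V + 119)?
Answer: -12961/90 ≈ -144.01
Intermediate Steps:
G(V) = 1/(119 + V)
X = -144 (X = 2*(6*(-12)) = 2*(-72) = -144)
v(I) = -144
G(-209) + v(196) = 1/(119 - 209) - 144 = 1/(-90) - 144 = -1/90 - 144 = -12961/90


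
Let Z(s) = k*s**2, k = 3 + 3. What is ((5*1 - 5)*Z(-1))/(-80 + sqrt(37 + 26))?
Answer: 0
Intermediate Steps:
k = 6
Z(s) = 6*s**2
((5*1 - 5)*Z(-1))/(-80 + sqrt(37 + 26)) = ((5*1 - 5)*(6*(-1)**2))/(-80 + sqrt(37 + 26)) = ((5 - 5)*(6*1))/(-80 + sqrt(63)) = (0*6)/(-80 + 3*sqrt(7)) = 0/(-80 + 3*sqrt(7)) = 0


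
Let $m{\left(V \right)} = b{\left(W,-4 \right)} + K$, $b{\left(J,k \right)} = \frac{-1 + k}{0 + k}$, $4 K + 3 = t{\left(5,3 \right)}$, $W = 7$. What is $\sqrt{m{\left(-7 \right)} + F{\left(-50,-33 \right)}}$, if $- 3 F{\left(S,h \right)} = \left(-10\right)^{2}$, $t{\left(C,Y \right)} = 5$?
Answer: $\frac{i \sqrt{1137}}{6} \approx 5.6199 i$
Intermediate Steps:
$K = \frac{1}{2}$ ($K = - \frac{3}{4} + \frac{1}{4} \cdot 5 = - \frac{3}{4} + \frac{5}{4} = \frac{1}{2} \approx 0.5$)
$b{\left(J,k \right)} = \frac{-1 + k}{k}$
$m{\left(V \right)} = \frac{7}{4}$ ($m{\left(V \right)} = \frac{-1 - 4}{-4} + \frac{1}{2} = \left(- \frac{1}{4}\right) \left(-5\right) + \frac{1}{2} = \frac{5}{4} + \frac{1}{2} = \frac{7}{4}$)
$F{\left(S,h \right)} = - \frac{100}{3}$ ($F{\left(S,h \right)} = - \frac{\left(-10\right)^{2}}{3} = \left(- \frac{1}{3}\right) 100 = - \frac{100}{3}$)
$\sqrt{m{\left(-7 \right)} + F{\left(-50,-33 \right)}} = \sqrt{\frac{7}{4} - \frac{100}{3}} = \sqrt{- \frac{379}{12}} = \frac{i \sqrt{1137}}{6}$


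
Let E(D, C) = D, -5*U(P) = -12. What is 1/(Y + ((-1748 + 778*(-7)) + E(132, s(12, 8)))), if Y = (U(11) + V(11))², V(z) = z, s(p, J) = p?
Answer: -25/172061 ≈ -0.00014530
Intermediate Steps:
U(P) = 12/5 (U(P) = -⅕*(-12) = 12/5)
Y = 4489/25 (Y = (12/5 + 11)² = (67/5)² = 4489/25 ≈ 179.56)
1/(Y + ((-1748 + 778*(-7)) + E(132, s(12, 8)))) = 1/(4489/25 + ((-1748 + 778*(-7)) + 132)) = 1/(4489/25 + ((-1748 - 5446) + 132)) = 1/(4489/25 + (-7194 + 132)) = 1/(4489/25 - 7062) = 1/(-172061/25) = -25/172061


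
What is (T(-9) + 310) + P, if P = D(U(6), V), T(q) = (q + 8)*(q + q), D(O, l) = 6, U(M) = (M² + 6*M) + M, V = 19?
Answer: 334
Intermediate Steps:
U(M) = M² + 7*M
T(q) = 2*q*(8 + q) (T(q) = (8 + q)*(2*q) = 2*q*(8 + q))
P = 6
(T(-9) + 310) + P = (2*(-9)*(8 - 9) + 310) + 6 = (2*(-9)*(-1) + 310) + 6 = (18 + 310) + 6 = 328 + 6 = 334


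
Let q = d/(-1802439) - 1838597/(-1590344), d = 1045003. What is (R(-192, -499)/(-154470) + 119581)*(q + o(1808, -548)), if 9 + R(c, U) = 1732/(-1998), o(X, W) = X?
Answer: 95666593251550981347623937473/442345165677870018480 ≈ 2.1627e+8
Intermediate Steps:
R(c, U) = -9857/999 (R(c, U) = -9 + 1732/(-1998) = -9 + 1732*(-1/1998) = -9 - 866/999 = -9857/999)
q = 1652044687051/2866498049016 (q = 1045003/(-1802439) - 1838597/(-1590344) = 1045003*(-1/1802439) - 1838597*(-1/1590344) = -1045003/1802439 + 1838597/1590344 = 1652044687051/2866498049016 ≈ 0.57633)
(R(-192, -499)/(-154470) + 119581)*(q + o(1808, -548)) = (-9857/999/(-154470) + 119581)*(1652044687051/2866498049016 + 1808) = (-9857/999*(-1/154470) + 119581)*(5184280517307979/2866498049016) = (9857/154315530 + 119581)*(5184280517307979/2866498049016) = (18453205402787/154315530)*(5184280517307979/2866498049016) = 95666593251550981347623937473/442345165677870018480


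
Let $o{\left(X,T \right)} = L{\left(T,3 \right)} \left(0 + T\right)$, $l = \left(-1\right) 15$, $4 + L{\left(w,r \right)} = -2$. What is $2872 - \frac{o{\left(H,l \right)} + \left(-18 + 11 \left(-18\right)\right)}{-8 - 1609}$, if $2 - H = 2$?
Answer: $\frac{221138}{77} \approx 2871.9$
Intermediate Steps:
$H = 0$ ($H = 2 - 2 = 0$)
$L{\left(w,r \right)} = -6$ ($L{\left(w,r \right)} = -4 - 2 = -6$)
$l = -15$
$o{\left(X,T \right)} = - 6 T$ ($o{\left(X,T \right)} = - 6 \left(0 + T\right) = - 6 T$)
$2872 - \frac{o{\left(H,l \right)} + \left(-18 + 11 \left(-18\right)\right)}{-8 - 1609} = 2872 - \frac{\left(-6\right) \left(-15\right) + \left(-18 + 11 \left(-18\right)\right)}{-8 - 1609} = 2872 - \frac{90 - 216}{-1617} = 2872 - \left(90 - 216\right) \left(- \frac{1}{1617}\right) = 2872 - \left(-126\right) \left(- \frac{1}{1617}\right) = 2872 - \frac{6}{77} = \frac{221138}{77}$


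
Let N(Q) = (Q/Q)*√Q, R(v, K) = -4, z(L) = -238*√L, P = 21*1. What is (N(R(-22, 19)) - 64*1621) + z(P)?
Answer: -103744 - 238*√21 + 2*I ≈ -1.0483e+5 + 2.0*I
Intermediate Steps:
P = 21
N(Q) = √Q (N(Q) = 1*√Q = √Q)
(N(R(-22, 19)) - 64*1621) + z(P) = (√(-4) - 64*1621) - 238*√21 = (2*I - 103744) - 238*√21 = (-103744 + 2*I) - 238*√21 = -103744 - 238*√21 + 2*I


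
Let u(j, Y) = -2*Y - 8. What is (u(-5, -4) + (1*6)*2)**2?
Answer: 144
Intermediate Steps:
u(j, Y) = -8 - 2*Y
(u(-5, -4) + (1*6)*2)**2 = ((-8 - 2*(-4)) + (1*6)*2)**2 = ((-8 + 8) + 6*2)**2 = (0 + 12)**2 = 12**2 = 144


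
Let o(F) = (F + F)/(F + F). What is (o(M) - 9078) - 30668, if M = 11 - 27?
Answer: -39745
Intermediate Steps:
M = -16
o(F) = 1 (o(F) = (2*F)/((2*F)) = (2*F)*(1/(2*F)) = 1)
(o(M) - 9078) - 30668 = (1 - 9078) - 30668 = -9077 - 30668 = -39745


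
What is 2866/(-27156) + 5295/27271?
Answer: 32816167/370285638 ≈ 0.088624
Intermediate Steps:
2866/(-27156) + 5295/27271 = 2866*(-1/27156) + 5295*(1/27271) = -1433/13578 + 5295/27271 = 32816167/370285638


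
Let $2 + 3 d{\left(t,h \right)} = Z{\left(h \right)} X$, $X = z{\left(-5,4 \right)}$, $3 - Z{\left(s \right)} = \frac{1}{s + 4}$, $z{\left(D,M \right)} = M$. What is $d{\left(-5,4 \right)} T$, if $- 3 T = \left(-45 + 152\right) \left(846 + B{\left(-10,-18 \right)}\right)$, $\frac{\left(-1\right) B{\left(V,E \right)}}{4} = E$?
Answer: $-103683$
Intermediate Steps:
$B{\left(V,E \right)} = - 4 E$
$Z{\left(s \right)} = 3 - \frac{1}{4 + s}$ ($Z{\left(s \right)} = 3 - \frac{1}{s + 4} = 3 - \frac{1}{4 + s}$)
$X = 4$
$d{\left(t,h \right)} = - \frac{2}{3} + \frac{4 \left(11 + 3 h\right)}{3 \left(4 + h\right)}$ ($d{\left(t,h \right)} = - \frac{2}{3} + \frac{\frac{11 + 3 h}{4 + h} 4}{3} = - \frac{2}{3} + \frac{4 \frac{1}{4 + h} \left(11 + 3 h\right)}{3} = - \frac{2}{3} + \frac{4 \left(11 + 3 h\right)}{3 \left(4 + h\right)}$)
$T = -32742$ ($T = - \frac{\left(-45 + 152\right) \left(846 - -72\right)}{3} = - \frac{107 \left(846 + 72\right)}{3} = - \frac{107 \cdot 918}{3} = \left(- \frac{1}{3}\right) 98226 = -32742$)
$d{\left(-5,4 \right)} T = \frac{2 \left(18 + 5 \cdot 4\right)}{3 \left(4 + 4\right)} \left(-32742\right) = \frac{2 \left(18 + 20\right)}{3 \cdot 8} \left(-32742\right) = \frac{2}{3} \cdot \frac{1}{8} \cdot 38 \left(-32742\right) = \frac{19}{6} \left(-32742\right) = -103683$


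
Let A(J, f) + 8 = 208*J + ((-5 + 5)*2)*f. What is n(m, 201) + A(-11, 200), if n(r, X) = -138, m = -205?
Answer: -2434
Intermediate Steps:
A(J, f) = -8 + 208*J (A(J, f) = -8 + (208*J + ((-5 + 5)*2)*f) = -8 + (208*J + (0*2)*f) = -8 + (208*J + 0*f) = -8 + (208*J + 0) = -8 + 208*J)
n(m, 201) + A(-11, 200) = -138 + (-8 + 208*(-11)) = -138 + (-8 - 2288) = -138 - 2296 = -2434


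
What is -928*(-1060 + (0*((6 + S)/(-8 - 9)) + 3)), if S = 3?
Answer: 980896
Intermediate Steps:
-928*(-1060 + (0*((6 + S)/(-8 - 9)) + 3)) = -928*(-1060 + (0*((6 + 3)/(-8 - 9)) + 3)) = -928*(-1060 + (0*(9/(-17)) + 3)) = -928*(-1060 + (0*(9*(-1/17)) + 3)) = -928*(-1060 + (0*(-9/17) + 3)) = -928*(-1060 + (0 + 3)) = -928*(-1060 + 3) = -928*(-1057) = 980896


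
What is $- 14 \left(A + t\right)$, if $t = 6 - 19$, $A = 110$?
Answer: $-1358$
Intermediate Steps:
$t = -13$
$- 14 \left(A + t\right) = - 14 \left(110 - 13\right) = \left(-14\right) 97 = -1358$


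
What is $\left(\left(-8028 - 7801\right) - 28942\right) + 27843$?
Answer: $-16928$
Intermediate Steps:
$\left(\left(-8028 - 7801\right) - 28942\right) + 27843 = \left(-15829 - 28942\right) + 27843 = -44771 + 27843 = -16928$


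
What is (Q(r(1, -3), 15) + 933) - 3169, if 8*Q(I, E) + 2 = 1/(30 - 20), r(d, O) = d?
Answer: -178899/80 ≈ -2236.2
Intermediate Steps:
Q(I, E) = -19/80 (Q(I, E) = -1/4 + 1/(8*(30 - 20)) = -1/4 + (1/8)/10 = -1/4 + (1/8)*(1/10) = -1/4 + 1/80 = -19/80)
(Q(r(1, -3), 15) + 933) - 3169 = (-19/80 + 933) - 3169 = 74621/80 - 3169 = -178899/80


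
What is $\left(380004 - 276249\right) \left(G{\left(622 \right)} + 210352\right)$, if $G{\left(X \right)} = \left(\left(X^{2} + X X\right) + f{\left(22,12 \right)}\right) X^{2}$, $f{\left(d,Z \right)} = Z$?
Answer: $31060440423279360$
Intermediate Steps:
$G{\left(X \right)} = X^{2} \left(12 + 2 X^{2}\right)$ ($G{\left(X \right)} = \left(\left(X^{2} + X X\right) + 12\right) X^{2} = \left(\left(X^{2} + X^{2}\right) + 12\right) X^{2} = \left(2 X^{2} + 12\right) X^{2} = \left(12 + 2 X^{2}\right) X^{2} = X^{2} \left(12 + 2 X^{2}\right)$)
$\left(380004 - 276249\right) \left(G{\left(622 \right)} + 210352\right) = \left(380004 - 276249\right) \left(2 \cdot 622^{2} \left(6 + 622^{2}\right) + 210352\right) = 103755 \left(2 \cdot 386884 \left(6 + 386884\right) + 210352\right) = 103755 \left(2 \cdot 386884 \cdot 386890 + 210352\right) = 103755 \left(299363101520 + 210352\right) = 103755 \cdot 299363311872 = 31060440423279360$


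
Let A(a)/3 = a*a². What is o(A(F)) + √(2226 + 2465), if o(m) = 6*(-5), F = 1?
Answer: -30 + √4691 ≈ 38.491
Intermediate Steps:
A(a) = 3*a³ (A(a) = 3*(a*a²) = 3*a³)
o(m) = -30
o(A(F)) + √(2226 + 2465) = -30 + √(2226 + 2465) = -30 + √4691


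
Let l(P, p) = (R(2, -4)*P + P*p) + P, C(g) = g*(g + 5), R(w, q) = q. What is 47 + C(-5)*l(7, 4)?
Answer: 47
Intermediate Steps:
C(g) = g*(5 + g)
l(P, p) = -3*P + P*p (l(P, p) = (-4*P + P*p) + P = -3*P + P*p)
47 + C(-5)*l(7, 4) = 47 + (-5*(5 - 5))*(7*(-3 + 4)) = 47 + (-5*0)*(7*1) = 47 + 0*7 = 47 + 0 = 47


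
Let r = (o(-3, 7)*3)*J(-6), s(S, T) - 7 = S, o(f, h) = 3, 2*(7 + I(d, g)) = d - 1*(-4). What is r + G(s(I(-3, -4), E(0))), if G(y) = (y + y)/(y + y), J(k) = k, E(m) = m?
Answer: -53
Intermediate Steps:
I(d, g) = -5 + d/2 (I(d, g) = -7 + (d - 1*(-4))/2 = -7 + (d + 4)/2 = -7 + (4 + d)/2 = -7 + (2 + d/2) = -5 + d/2)
s(S, T) = 7 + S
G(y) = 1 (G(y) = (2*y)/((2*y)) = (2*y)*(1/(2*y)) = 1)
r = -54 (r = (3*3)*(-6) = 9*(-6) = -54)
r + G(s(I(-3, -4), E(0))) = -54 + 1 = -53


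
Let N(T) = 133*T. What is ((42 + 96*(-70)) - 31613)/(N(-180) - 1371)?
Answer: 59/39 ≈ 1.5128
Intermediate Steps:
((42 + 96*(-70)) - 31613)/(N(-180) - 1371) = ((42 + 96*(-70)) - 31613)/(133*(-180) - 1371) = ((42 - 6720) - 31613)/(-23940 - 1371) = (-6678 - 31613)/(-25311) = -38291*(-1/25311) = 59/39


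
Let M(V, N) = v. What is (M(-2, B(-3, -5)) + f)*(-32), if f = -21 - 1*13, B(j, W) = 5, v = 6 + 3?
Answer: 800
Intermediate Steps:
v = 9
M(V, N) = 9
f = -34 (f = -21 - 13 = -34)
(M(-2, B(-3, -5)) + f)*(-32) = (9 - 34)*(-32) = -25*(-32) = 800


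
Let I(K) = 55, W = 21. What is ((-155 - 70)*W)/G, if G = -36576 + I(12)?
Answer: 4725/36521 ≈ 0.12938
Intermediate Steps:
G = -36521 (G = -36576 + 55 = -36521)
((-155 - 70)*W)/G = ((-155 - 70)*21)/(-36521) = -225*21*(-1/36521) = -4725*(-1/36521) = 4725/36521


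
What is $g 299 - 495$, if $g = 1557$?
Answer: $465048$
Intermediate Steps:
$g 299 - 495 = 1557 \cdot 299 - 495 = 465543 - 495 = 465048$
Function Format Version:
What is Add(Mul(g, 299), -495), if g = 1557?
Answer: 465048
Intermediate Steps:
Add(Mul(g, 299), -495) = Add(Mul(1557, 299), -495) = Add(465543, -495) = 465048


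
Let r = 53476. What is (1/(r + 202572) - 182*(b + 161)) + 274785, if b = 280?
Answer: 49807225105/256048 ≈ 1.9452e+5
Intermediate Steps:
(1/(r + 202572) - 182*(b + 161)) + 274785 = (1/(53476 + 202572) - 182*(280 + 161)) + 274785 = (1/256048 - 182*441) + 274785 = (1/256048 - 80262) + 274785 = -20550924575/256048 + 274785 = 49807225105/256048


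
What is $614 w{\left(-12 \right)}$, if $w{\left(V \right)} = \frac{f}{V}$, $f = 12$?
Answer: $-614$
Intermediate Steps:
$w{\left(V \right)} = \frac{12}{V}$
$614 w{\left(-12 \right)} = 614 \frac{12}{-12} = 614 \cdot 12 \left(- \frac{1}{12}\right) = 614 \left(-1\right) = -614$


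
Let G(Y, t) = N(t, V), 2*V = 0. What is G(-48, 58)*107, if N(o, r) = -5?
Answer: -535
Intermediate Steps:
V = 0 (V = (½)*0 = 0)
G(Y, t) = -5
G(-48, 58)*107 = -5*107 = -535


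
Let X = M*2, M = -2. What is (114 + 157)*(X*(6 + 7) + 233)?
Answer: 49051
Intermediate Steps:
X = -4 (X = -2*2 = -4)
(114 + 157)*(X*(6 + 7) + 233) = (114 + 157)*(-4*(6 + 7) + 233) = 271*(-4*13 + 233) = 271*(-52 + 233) = 271*181 = 49051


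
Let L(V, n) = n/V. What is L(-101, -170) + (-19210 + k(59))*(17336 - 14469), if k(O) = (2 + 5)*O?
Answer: -5442990729/101 ≈ -5.3891e+7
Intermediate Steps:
k(O) = 7*O
L(-101, -170) + (-19210 + k(59))*(17336 - 14469) = -170/(-101) + (-19210 + 7*59)*(17336 - 14469) = -170*(-1/101) + (-19210 + 413)*2867 = 170/101 - 18797*2867 = 170/101 - 53890999 = -5442990729/101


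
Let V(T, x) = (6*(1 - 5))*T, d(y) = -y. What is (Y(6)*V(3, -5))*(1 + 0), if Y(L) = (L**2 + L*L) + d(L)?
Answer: -4752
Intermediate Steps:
V(T, x) = -24*T (V(T, x) = (6*(-4))*T = -24*T)
Y(L) = -L + 2*L**2 (Y(L) = (L**2 + L*L) - L = (L**2 + L**2) - L = 2*L**2 - L = -L + 2*L**2)
(Y(6)*V(3, -5))*(1 + 0) = ((6*(-1 + 2*6))*(-24*3))*(1 + 0) = ((6*(-1 + 12))*(-72))*1 = ((6*11)*(-72))*1 = (66*(-72))*1 = -4752*1 = -4752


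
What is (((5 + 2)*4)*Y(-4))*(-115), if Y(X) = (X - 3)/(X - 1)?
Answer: -4508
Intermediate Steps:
Y(X) = (-3 + X)/(-1 + X)
(((5 + 2)*4)*Y(-4))*(-115) = (((5 + 2)*4)*((-3 - 4)/(-1 - 4)))*(-115) = ((7*4)*(-7/(-5)))*(-115) = (28*(-1/5*(-7)))*(-115) = (28*(7/5))*(-115) = (196/5)*(-115) = -4508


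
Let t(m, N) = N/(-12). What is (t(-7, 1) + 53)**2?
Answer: 403225/144 ≈ 2800.2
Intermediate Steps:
t(m, N) = -N/12 (t(m, N) = N*(-1/12) = -N/12)
(t(-7, 1) + 53)**2 = (-1/12*1 + 53)**2 = (-1/12 + 53)**2 = (635/12)**2 = 403225/144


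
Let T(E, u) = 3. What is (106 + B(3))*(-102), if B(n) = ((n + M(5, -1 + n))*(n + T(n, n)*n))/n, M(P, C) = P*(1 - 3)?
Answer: -7956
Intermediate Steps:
M(P, C) = -2*P (M(P, C) = P*(-2) = -2*P)
B(n) = -40 + 4*n (B(n) = ((n - 2*5)*(n + 3*n))/n = ((n - 10)*(4*n))/n = ((-10 + n)*(4*n))/n = (4*n*(-10 + n))/n = -40 + 4*n)
(106 + B(3))*(-102) = (106 + (-40 + 4*3))*(-102) = (106 + (-40 + 12))*(-102) = (106 - 28)*(-102) = 78*(-102) = -7956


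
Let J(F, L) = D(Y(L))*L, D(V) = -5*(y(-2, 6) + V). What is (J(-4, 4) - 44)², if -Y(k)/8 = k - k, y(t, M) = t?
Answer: 16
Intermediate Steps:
Y(k) = 0 (Y(k) = -8*(k - k) = -8*0 = 0)
D(V) = 10 - 5*V (D(V) = -5*(-2 + V) = 10 - 5*V)
J(F, L) = 10*L (J(F, L) = (10 - 5*0)*L = (10 + 0)*L = 10*L)
(J(-4, 4) - 44)² = (10*4 - 44)² = (40 - 44)² = (-4)² = 16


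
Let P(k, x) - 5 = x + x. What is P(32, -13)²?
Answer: 441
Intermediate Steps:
P(k, x) = 5 + 2*x (P(k, x) = 5 + (x + x) = 5 + 2*x)
P(32, -13)² = (5 + 2*(-13))² = (5 - 26)² = (-21)² = 441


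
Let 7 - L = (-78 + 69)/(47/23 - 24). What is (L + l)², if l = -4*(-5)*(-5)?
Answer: 2225197584/255025 ≈ 8725.4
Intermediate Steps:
L = 3328/505 (L = 7 - (-78 + 69)/(47/23 - 24) = 7 - (-9)/(47*(1/23) - 24) = 7 - (-9)/(47/23 - 24) = 7 - (-9)/(-505/23) = 7 - (-9)*(-23)/505 = 7 - 1*207/505 = 7 - 207/505 = 3328/505 ≈ 6.5901)
l = -100 (l = 20*(-5) = -100)
(L + l)² = (3328/505 - 100)² = (-47172/505)² = 2225197584/255025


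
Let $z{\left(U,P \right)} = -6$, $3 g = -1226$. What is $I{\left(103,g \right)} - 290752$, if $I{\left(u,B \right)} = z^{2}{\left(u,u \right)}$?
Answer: $-290716$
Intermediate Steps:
$g = - \frac{1226}{3}$ ($g = \frac{1}{3} \left(-1226\right) = - \frac{1226}{3} \approx -408.67$)
$I{\left(u,B \right)} = 36$ ($I{\left(u,B \right)} = \left(-6\right)^{2} = 36$)
$I{\left(103,g \right)} - 290752 = 36 - 290752 = -290716$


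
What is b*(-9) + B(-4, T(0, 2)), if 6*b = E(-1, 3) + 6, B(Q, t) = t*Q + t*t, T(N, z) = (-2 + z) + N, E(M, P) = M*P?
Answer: -9/2 ≈ -4.5000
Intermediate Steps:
T(N, z) = -2 + N + z
B(Q, t) = t**2 + Q*t (B(Q, t) = Q*t + t**2 = t**2 + Q*t)
b = 1/2 (b = (-1*3 + 6)/6 = (-3 + 6)/6 = (1/6)*3 = 1/2 ≈ 0.50000)
b*(-9) + B(-4, T(0, 2)) = (1/2)*(-9) + (-2 + 0 + 2)*(-4 + (-2 + 0 + 2)) = -9/2 + 0*(-4 + 0) = -9/2 + 0*(-4) = -9/2 + 0 = -9/2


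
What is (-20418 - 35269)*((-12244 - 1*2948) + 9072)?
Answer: 340804440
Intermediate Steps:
(-20418 - 35269)*((-12244 - 1*2948) + 9072) = -55687*((-12244 - 2948) + 9072) = -55687*(-15192 + 9072) = -55687*(-6120) = 340804440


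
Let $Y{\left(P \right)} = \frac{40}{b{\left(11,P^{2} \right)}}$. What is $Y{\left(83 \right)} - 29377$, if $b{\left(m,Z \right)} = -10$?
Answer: $-29381$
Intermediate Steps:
$Y{\left(P \right)} = -4$ ($Y{\left(P \right)} = \frac{40}{-10} = 40 \left(- \frac{1}{10}\right) = -4$)
$Y{\left(83 \right)} - 29377 = -4 - 29377 = -29381$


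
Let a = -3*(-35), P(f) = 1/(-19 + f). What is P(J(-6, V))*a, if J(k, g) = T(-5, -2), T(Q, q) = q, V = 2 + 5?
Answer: -5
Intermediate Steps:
V = 7
J(k, g) = -2
a = 105
P(J(-6, V))*a = 105/(-19 - 2) = 105/(-21) = -1/21*105 = -5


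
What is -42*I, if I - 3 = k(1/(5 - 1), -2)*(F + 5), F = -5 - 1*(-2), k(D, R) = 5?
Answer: -546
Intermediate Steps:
F = -3 (F = -5 + 2 = -3)
I = 13 (I = 3 + 5*(-3 + 5) = 3 + 5*2 = 3 + 10 = 13)
-42*I = -42*13 = -546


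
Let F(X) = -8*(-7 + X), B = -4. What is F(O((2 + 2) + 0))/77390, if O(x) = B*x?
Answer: 92/38695 ≈ 0.0023776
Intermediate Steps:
O(x) = -4*x
F(X) = 56 - 8*X
F(O((2 + 2) + 0))/77390 = (56 - (-32)*((2 + 2) + 0))/77390 = (56 - (-32)*(4 + 0))*(1/77390) = (56 - (-32)*4)*(1/77390) = (56 - 8*(-16))*(1/77390) = (56 + 128)*(1/77390) = 184*(1/77390) = 92/38695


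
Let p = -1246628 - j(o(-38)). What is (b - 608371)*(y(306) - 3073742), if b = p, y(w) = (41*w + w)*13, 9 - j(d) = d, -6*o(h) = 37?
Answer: 16175719823305/3 ≈ 5.3919e+12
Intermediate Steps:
o(h) = -37/6 (o(h) = -⅙*37 = -37/6)
j(d) = 9 - d
p = -7479859/6 (p = -1246628 - (9 - 1*(-37/6)) = -1246628 - (9 + 37/6) = -1246628 - 1*91/6 = -1246628 - 91/6 = -7479859/6 ≈ -1.2466e+6)
y(w) = 546*w (y(w) = (42*w)*13 = 546*w)
b = -7479859/6 ≈ -1.2466e+6
(b - 608371)*(y(306) - 3073742) = (-7479859/6 - 608371)*(546*306 - 3073742) = -11130085*(167076 - 3073742)/6 = -11130085/6*(-2906666) = 16175719823305/3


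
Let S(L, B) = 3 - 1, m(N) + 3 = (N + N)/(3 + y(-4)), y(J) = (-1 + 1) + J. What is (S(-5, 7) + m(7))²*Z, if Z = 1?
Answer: 225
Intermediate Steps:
y(J) = J (y(J) = 0 + J = J)
m(N) = -3 - 2*N (m(N) = -3 + (N + N)/(3 - 4) = -3 + (2*N)/(-1) = -3 + (2*N)*(-1) = -3 - 2*N)
S(L, B) = 2
(S(-5, 7) + m(7))²*Z = (2 + (-3 - 2*7))²*1 = (2 + (-3 - 14))²*1 = (2 - 17)²*1 = (-15)²*1 = 225*1 = 225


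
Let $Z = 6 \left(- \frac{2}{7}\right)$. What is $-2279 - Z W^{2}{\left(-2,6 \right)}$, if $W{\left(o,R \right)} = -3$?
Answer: $- \frac{15845}{7} \approx -2263.6$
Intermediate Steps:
$Z = - \frac{12}{7}$ ($Z = 6 \left(\left(-2\right) \frac{1}{7}\right) = 6 \left(- \frac{2}{7}\right) = - \frac{12}{7} \approx -1.7143$)
$-2279 - Z W^{2}{\left(-2,6 \right)} = -2279 - - \frac{12 \left(-3\right)^{2}}{7} = -2279 - \left(- \frac{12}{7}\right) 9 = -2279 - - \frac{108}{7} = -2279 + \frac{108}{7} = - \frac{15845}{7}$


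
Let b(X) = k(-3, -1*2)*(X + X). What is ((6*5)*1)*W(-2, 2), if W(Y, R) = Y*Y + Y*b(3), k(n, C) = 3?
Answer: -960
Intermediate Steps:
b(X) = 6*X (b(X) = 3*(X + X) = 3*(2*X) = 6*X)
W(Y, R) = Y² + 18*Y (W(Y, R) = Y*Y + Y*(6*3) = Y² + Y*18 = Y² + 18*Y)
((6*5)*1)*W(-2, 2) = ((6*5)*1)*(-2*(18 - 2)) = (30*1)*(-2*16) = 30*(-32) = -960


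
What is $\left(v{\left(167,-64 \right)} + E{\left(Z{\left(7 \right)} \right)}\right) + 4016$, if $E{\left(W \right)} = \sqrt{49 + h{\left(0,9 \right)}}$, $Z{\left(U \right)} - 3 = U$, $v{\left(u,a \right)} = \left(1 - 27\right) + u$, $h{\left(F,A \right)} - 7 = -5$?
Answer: $4157 + \sqrt{51} \approx 4164.1$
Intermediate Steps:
$h{\left(F,A \right)} = 2$ ($h{\left(F,A \right)} = 7 - 5 = 2$)
$v{\left(u,a \right)} = -26 + u$
$Z{\left(U \right)} = 3 + U$
$E{\left(W \right)} = \sqrt{51}$ ($E{\left(W \right)} = \sqrt{49 + 2} = \sqrt{51}$)
$\left(v{\left(167,-64 \right)} + E{\left(Z{\left(7 \right)} \right)}\right) + 4016 = \left(\left(-26 + 167\right) + \sqrt{51}\right) + 4016 = \left(141 + \sqrt{51}\right) + 4016 = 4157 + \sqrt{51}$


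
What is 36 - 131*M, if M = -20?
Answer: 2656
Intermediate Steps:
36 - 131*M = 36 - 131*(-20) = 36 + 2620 = 2656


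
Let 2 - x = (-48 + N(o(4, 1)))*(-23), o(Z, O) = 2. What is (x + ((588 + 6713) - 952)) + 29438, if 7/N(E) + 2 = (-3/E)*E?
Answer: 173264/5 ≈ 34653.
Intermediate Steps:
N(E) = -7/5 (N(E) = 7/(-2 + (-3/E)*E) = 7/(-2 - 3) = 7/(-5) = 7*(-1/5) = -7/5)
x = -5671/5 (x = 2 - (-48 - 7/5)*(-23) = 2 - (-247)*(-23)/5 = 2 - 1*5681/5 = 2 - 5681/5 = -5671/5 ≈ -1134.2)
(x + ((588 + 6713) - 952)) + 29438 = (-5671/5 + ((588 + 6713) - 952)) + 29438 = (-5671/5 + (7301 - 952)) + 29438 = (-5671/5 + 6349) + 29438 = 26074/5 + 29438 = 173264/5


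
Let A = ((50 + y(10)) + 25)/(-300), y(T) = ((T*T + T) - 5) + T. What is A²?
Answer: 361/900 ≈ 0.40111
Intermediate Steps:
y(T) = -5 + T² + 2*T (y(T) = ((T² + T) - 5) + T = ((T + T²) - 5) + T = (-5 + T + T²) + T = -5 + T² + 2*T)
A = -19/30 (A = ((50 + (-5 + 10² + 2*10)) + 25)/(-300) = ((50 + (-5 + 100 + 20)) + 25)*(-1/300) = ((50 + 115) + 25)*(-1/300) = (165 + 25)*(-1/300) = 190*(-1/300) = -19/30 ≈ -0.63333)
A² = (-19/30)² = 361/900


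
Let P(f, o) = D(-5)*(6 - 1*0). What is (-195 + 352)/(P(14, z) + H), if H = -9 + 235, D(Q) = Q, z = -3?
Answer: 157/196 ≈ 0.80102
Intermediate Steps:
H = 226
P(f, o) = -30 (P(f, o) = -5*(6 - 1*0) = -5*(6 + 0) = -5*6 = -30)
(-195 + 352)/(P(14, z) + H) = (-195 + 352)/(-30 + 226) = 157/196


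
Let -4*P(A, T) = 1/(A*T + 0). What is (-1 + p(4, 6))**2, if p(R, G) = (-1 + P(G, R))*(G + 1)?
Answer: 600625/9216 ≈ 65.172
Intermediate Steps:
P(A, T) = -1/(4*A*T) (P(A, T) = -1/(4*(A*T + 0)) = -1/(A*T)/4 = -1/(4*A*T))
p(R, G) = (1 + G)*(-1 - 1/(4*G*R)) (p(R, G) = (-1 - 1/(4*G*R))*(G + 1) = (-1 - 1/(4*G*R))*(1 + G) = (1 + G)*(-1 - 1/(4*G*R)))
(-1 + p(4, 6))**2 = (-1 + (-1 - 1*6 - 1/4/4 - 1/4/(6*4)))**2 = (-1 + (-1 - 6 - 1/4*1/4 - 1/4*1/6*1/4))**2 = (-1 + (-1 - 6 - 1/16 - 1/96))**2 = (-1 - 679/96)**2 = (-775/96)**2 = 600625/9216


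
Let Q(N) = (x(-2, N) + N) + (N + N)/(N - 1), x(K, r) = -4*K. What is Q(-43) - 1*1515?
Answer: -34057/22 ≈ -1548.0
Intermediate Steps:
Q(N) = 8 + N + 2*N/(-1 + N) (Q(N) = (-4*(-2) + N) + (N + N)/(N - 1) = (8 + N) + (2*N)/(-1 + N) = (8 + N) + 2*N/(-1 + N) = 8 + N + 2*N/(-1 + N))
Q(-43) - 1*1515 = (-8 + (-43)**2 + 9*(-43))/(-1 - 43) - 1*1515 = (-8 + 1849 - 387)/(-44) - 1515 = -1/44*1454 - 1515 = -727/22 - 1515 = -34057/22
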